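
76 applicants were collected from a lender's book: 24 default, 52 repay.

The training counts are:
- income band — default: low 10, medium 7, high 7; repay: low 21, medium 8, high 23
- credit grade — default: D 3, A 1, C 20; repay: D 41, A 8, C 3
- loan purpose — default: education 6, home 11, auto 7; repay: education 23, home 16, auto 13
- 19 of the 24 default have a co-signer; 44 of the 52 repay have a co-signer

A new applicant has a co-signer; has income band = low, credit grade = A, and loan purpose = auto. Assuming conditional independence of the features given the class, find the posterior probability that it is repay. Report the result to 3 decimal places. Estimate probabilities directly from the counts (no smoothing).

default: (24/76) × (10/24) × (1/24) × (7/24) × (19/24) ≈ 0.00126591
repay: (52/76) × (21/52) × (8/52) × (13/52) × (44/52) ≈ 0.00899253
P(repay | x) = 0.00899253 / 0.01025844 ≈ 0.877

0.877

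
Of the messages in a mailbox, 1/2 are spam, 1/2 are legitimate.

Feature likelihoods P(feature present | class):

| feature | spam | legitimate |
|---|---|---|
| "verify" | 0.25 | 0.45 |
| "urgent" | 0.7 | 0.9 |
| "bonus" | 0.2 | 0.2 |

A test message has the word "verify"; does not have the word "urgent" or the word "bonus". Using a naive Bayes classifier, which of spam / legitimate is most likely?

spam: 0.5 × 0.25 × (1−0.7) × (1−0.2) = 0.03
legitimate: 0.5 × 0.45 × (1−0.9) × (1−0.2) = 0.018
Highest score → spam.

spam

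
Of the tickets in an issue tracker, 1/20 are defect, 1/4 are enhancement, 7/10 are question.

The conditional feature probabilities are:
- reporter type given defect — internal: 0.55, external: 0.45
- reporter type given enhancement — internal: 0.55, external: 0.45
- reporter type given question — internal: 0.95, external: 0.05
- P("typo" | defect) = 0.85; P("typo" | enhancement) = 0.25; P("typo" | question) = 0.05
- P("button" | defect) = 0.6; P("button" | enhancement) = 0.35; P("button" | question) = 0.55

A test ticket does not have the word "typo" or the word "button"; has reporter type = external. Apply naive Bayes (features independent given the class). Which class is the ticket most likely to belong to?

enhancement

defect: 0.05 × 0.45 × (1−0.85) × (1−0.6) = 0.00135
enhancement: 0.25 × 0.45 × (1−0.25) × (1−0.35) = 0.05484375
question: 0.7 × 0.05 × (1−0.05) × (1−0.55) = 0.0149625
Highest score → enhancement.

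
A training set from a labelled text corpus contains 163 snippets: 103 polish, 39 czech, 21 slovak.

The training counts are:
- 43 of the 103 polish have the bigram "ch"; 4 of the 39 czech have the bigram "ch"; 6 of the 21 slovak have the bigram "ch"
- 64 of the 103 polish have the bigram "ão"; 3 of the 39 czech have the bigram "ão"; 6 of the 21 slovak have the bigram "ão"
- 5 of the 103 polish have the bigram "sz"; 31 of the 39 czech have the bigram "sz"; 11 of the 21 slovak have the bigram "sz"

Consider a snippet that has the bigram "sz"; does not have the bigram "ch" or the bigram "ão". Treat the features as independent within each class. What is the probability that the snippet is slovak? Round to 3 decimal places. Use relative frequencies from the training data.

polish: (103/163) × (60/103) × (39/103) × (5/103) ≈ 0.00676587
czech: (39/163) × (35/39) × (36/39) × (31/39) ≈ 0.157549
slovak: (21/163) × (15/21) × (15/21) × (11/21) ≈ 0.034431
P(slovak | x) = 0.034431 / 0.19874587 ≈ 0.173

0.173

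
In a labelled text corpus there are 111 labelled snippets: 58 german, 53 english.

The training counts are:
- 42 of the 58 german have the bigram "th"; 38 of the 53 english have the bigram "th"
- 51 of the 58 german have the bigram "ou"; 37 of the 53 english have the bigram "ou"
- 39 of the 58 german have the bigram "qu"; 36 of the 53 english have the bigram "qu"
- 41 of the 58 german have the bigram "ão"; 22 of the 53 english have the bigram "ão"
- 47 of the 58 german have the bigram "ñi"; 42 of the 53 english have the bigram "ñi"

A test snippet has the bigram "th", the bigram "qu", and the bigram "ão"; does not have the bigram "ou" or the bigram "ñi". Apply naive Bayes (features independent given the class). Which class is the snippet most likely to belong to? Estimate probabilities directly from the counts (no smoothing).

german: (58/111) × (42/58) × (7/58) × (39/58) × (41/58) × (11/58) ≈ 0.00411674
english: (53/111) × (38/53) × (16/53) × (36/53) × (22/53) × (11/53) ≈ 0.00604777
Highest score → english.

english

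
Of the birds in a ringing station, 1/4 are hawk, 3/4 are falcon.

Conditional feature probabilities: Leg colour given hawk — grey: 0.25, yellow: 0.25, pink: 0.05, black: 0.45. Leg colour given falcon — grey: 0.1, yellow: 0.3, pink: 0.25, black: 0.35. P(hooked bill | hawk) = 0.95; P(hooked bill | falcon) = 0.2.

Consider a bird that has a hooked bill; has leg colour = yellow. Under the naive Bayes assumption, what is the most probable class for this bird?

hawk: 0.25 × 0.25 × 0.95 = 0.059375
falcon: 0.75 × 0.3 × 0.2 = 0.045
Highest score → hawk.

hawk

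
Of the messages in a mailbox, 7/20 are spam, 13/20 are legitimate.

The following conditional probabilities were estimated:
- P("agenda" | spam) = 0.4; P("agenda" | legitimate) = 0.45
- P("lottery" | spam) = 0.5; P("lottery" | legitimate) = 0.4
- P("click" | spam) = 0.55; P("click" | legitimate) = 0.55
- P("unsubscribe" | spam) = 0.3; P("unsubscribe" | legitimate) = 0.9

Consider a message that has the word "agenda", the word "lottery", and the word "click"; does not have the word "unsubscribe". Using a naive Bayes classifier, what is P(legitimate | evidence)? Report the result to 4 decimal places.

0.1928

spam: 0.35 × 0.4 × 0.5 × 0.55 × (1−0.3) = 0.02695
legitimate: 0.65 × 0.45 × 0.4 × 0.55 × (1−0.9) = 0.006435
P(legitimate | x) = 0.006435 / 0.033385 ≈ 0.1928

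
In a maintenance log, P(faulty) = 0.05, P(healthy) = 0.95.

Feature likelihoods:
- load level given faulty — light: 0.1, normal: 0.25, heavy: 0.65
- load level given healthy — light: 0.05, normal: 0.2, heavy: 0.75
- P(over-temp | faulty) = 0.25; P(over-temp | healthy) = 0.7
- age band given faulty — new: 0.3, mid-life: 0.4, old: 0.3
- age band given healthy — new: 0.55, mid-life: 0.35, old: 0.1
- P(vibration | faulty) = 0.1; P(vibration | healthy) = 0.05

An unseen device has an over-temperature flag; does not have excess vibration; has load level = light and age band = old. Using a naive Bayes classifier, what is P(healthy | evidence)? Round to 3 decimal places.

0.903

faulty: 0.05 × 0.1 × 0.25 × 0.3 × (1−0.1) = 0.0003375
healthy: 0.95 × 0.05 × 0.7 × 0.1 × (1−0.05) = 0.00315875
P(healthy | x) = 0.00315875 / 0.00349625 ≈ 0.903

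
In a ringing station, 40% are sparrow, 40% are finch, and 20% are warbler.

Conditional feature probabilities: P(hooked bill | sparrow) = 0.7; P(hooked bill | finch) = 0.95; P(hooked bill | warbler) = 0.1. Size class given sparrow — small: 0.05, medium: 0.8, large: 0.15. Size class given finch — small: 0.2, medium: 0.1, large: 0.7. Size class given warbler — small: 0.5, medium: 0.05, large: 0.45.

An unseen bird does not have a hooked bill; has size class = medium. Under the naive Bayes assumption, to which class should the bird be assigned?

sparrow: 0.4 × (1−0.7) × 0.8 = 0.096
finch: 0.4 × (1−0.95) × 0.1 = 0.002
warbler: 0.2 × (1−0.1) × 0.05 = 0.009
Highest score → sparrow.

sparrow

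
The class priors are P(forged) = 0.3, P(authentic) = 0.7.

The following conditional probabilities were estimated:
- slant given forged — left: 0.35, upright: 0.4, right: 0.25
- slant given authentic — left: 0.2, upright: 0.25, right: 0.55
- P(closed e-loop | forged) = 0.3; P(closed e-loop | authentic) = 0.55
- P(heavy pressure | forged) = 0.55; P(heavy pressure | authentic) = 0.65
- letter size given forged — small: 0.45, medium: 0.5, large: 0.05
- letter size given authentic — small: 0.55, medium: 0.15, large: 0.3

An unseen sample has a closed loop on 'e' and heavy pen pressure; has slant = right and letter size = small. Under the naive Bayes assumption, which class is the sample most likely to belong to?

authentic

forged: 0.3 × 0.25 × 0.3 × 0.55 × 0.45 = 0.00556875
authentic: 0.7 × 0.55 × 0.55 × 0.65 × 0.55 = 0.075700625
Highest score → authentic.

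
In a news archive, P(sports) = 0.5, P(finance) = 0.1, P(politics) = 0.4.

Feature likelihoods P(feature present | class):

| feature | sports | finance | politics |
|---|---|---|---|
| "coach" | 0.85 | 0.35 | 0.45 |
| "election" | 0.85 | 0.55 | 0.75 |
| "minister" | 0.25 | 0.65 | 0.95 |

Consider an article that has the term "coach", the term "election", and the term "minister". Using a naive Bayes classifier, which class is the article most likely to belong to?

sports: 0.5 × 0.85 × 0.85 × 0.25 = 0.0903125
finance: 0.1 × 0.35 × 0.55 × 0.65 = 0.0125125
politics: 0.4 × 0.45 × 0.75 × 0.95 = 0.12825
Highest score → politics.

politics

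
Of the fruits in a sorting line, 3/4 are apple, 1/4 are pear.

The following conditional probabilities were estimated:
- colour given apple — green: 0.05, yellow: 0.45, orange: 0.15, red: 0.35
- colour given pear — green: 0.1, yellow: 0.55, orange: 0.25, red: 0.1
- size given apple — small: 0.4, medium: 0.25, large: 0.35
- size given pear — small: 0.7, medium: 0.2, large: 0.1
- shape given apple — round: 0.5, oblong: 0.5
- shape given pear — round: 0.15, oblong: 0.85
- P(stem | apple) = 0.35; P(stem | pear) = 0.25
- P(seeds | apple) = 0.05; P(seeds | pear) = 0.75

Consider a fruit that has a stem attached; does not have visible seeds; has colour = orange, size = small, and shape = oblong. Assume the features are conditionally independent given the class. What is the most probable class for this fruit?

apple

apple: 0.75 × 0.15 × 0.4 × 0.5 × 0.35 × (1−0.05) = 0.00748125
pear: 0.25 × 0.25 × 0.7 × 0.85 × 0.25 × (1−0.75) = 0.00232421875
Highest score → apple.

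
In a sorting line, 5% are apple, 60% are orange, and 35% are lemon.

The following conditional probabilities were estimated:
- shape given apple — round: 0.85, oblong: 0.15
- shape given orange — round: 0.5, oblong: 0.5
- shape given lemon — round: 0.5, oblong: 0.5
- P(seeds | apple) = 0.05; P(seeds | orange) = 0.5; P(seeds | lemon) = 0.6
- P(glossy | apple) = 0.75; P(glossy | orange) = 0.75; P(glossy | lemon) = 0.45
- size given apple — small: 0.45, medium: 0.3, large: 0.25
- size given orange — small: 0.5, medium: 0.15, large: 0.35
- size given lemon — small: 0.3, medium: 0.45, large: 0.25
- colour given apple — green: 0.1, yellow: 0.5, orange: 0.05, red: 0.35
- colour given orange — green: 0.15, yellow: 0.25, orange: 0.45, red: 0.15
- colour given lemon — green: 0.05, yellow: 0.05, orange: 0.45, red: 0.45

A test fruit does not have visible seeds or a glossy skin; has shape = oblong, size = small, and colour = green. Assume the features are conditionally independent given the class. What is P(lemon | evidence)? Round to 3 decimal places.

apple: 0.05 × 0.15 × (1−0.05) × (1−0.75) × 0.45 × 0.1 = 0.00008015625
orange: 0.6 × 0.5 × (1−0.5) × (1−0.75) × 0.5 × 0.15 = 0.0028125
lemon: 0.35 × 0.5 × (1−0.6) × (1−0.45) × 0.3 × 0.05 = 0.0005775
P(lemon | x) = 0.0005775 / 0.00347015625 ≈ 0.166

0.166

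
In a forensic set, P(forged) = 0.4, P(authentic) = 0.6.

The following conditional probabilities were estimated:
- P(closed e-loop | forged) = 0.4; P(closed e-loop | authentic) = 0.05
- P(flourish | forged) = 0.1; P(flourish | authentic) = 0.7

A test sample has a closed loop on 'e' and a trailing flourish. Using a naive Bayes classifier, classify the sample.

forged: 0.4 × 0.4 × 0.1 = 0.016
authentic: 0.6 × 0.05 × 0.7 = 0.021
Highest score → authentic.

authentic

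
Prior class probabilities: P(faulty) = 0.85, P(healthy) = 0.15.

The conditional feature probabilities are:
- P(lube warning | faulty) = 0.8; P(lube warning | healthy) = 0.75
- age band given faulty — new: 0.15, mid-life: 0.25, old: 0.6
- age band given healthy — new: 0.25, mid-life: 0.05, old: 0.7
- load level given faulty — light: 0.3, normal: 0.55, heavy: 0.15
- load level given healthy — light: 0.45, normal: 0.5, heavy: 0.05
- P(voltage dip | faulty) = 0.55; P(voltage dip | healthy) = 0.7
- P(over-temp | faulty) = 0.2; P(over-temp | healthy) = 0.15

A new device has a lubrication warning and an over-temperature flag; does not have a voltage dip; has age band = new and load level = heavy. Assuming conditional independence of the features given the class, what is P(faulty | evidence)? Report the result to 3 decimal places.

faulty: 0.85 × 0.8 × 0.15 × 0.15 × (1−0.55) × 0.2 = 0.001377
healthy: 0.15 × 0.75 × 0.25 × 0.05 × (1−0.7) × 0.15 = 0.00006328125
P(faulty | x) = 0.001377 / 0.00144028125 ≈ 0.956

0.956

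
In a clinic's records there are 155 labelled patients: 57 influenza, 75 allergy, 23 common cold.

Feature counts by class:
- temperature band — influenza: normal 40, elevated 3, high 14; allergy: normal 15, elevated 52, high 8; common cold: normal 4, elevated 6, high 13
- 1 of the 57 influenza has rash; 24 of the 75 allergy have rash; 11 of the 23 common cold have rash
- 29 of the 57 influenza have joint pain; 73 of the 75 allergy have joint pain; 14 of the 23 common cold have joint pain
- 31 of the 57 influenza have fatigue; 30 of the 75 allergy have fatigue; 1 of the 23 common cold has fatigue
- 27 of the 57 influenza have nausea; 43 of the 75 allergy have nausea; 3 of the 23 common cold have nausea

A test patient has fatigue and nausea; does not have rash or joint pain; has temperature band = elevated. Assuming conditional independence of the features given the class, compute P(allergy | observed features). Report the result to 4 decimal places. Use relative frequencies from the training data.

0.3627

influenza: (57/155) × (3/57) × (56/57) × (28/57) × (31/57) × (27/57) ≈ 0.00240637
allergy: (75/155) × (52/75) × (51/75) × (2/75) × (30/75) × (43/75) ≈ 0.00139514
common cold: (23/155) × (6/23) × (12/23) × (9/23) × (1/23) × (3/23) ≈ 0.0000448181
P(allergy | x) = 0.00139514 / 0.0038463281 ≈ 0.3627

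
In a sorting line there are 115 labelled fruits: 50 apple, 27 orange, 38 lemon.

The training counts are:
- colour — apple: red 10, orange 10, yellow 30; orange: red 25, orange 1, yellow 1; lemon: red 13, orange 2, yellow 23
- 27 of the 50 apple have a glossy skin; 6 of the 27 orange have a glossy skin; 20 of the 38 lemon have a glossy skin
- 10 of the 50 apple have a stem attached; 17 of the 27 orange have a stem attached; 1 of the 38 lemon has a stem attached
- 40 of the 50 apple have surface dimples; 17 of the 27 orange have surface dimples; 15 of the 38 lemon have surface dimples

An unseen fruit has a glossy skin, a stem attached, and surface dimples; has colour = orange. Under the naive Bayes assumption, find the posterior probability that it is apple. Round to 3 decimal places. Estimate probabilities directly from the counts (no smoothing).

0.897

apple: (50/115) × (10/50) × (27/50) × (10/50) × (40/50) ≈ 0.00751304
orange: (27/115) × (1/27) × (6/27) × (17/27) × (17/27) ≈ 0.000766055
lemon: (38/115) × (2/38) × (20/38) × (1/38) × (15/38) ≈ 0.0000950829
P(apple | x) = 0.00751304 / 0.0083741779 ≈ 0.897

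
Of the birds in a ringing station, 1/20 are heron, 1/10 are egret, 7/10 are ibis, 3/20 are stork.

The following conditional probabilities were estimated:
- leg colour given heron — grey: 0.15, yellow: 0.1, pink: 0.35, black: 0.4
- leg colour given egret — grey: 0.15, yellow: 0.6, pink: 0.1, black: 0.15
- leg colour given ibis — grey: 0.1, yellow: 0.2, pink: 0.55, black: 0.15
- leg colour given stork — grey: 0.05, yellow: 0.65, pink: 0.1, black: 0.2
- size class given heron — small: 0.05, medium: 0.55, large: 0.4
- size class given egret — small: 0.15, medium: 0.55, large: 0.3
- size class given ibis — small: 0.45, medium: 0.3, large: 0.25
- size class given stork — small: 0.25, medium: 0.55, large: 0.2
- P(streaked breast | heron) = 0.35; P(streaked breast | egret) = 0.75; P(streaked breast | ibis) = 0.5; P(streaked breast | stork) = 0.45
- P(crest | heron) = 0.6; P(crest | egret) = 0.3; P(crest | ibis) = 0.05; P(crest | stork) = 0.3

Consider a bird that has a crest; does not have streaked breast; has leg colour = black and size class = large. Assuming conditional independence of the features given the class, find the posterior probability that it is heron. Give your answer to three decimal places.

0.611

heron: 0.05 × 0.4 × 0.4 × (1−0.35) × 0.6 = 0.00312
egret: 0.1 × 0.15 × 0.3 × (1−0.75) × 0.3 = 0.0003375
ibis: 0.7 × 0.15 × 0.25 × (1−0.5) × 0.05 = 0.00065625
stork: 0.15 × 0.2 × 0.2 × (1−0.45) × 0.3 = 0.00099
P(heron | x) = 0.00312 / 0.00510375 ≈ 0.611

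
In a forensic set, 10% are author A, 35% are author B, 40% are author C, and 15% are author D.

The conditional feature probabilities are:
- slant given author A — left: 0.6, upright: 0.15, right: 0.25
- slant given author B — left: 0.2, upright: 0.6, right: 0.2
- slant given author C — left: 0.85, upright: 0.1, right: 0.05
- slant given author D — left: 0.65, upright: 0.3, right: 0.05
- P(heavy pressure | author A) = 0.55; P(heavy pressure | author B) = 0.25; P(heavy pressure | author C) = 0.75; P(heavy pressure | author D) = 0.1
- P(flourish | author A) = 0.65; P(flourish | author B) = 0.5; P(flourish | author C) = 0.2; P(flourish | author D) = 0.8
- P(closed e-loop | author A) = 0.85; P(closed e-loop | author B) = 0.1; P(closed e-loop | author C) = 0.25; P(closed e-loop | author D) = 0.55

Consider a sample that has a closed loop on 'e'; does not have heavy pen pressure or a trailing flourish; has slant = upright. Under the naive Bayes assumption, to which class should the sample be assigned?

author B

author A: 0.1 × 0.15 × (1−0.55) × (1−0.65) × 0.85 = 0.002008125
author B: 0.35 × 0.6 × (1−0.25) × (1−0.5) × 0.1 = 0.007875
author C: 0.4 × 0.1 × (1−0.75) × (1−0.2) × 0.25 = 0.002
author D: 0.15 × 0.3 × (1−0.1) × (1−0.8) × 0.55 = 0.004455
Highest score → author B.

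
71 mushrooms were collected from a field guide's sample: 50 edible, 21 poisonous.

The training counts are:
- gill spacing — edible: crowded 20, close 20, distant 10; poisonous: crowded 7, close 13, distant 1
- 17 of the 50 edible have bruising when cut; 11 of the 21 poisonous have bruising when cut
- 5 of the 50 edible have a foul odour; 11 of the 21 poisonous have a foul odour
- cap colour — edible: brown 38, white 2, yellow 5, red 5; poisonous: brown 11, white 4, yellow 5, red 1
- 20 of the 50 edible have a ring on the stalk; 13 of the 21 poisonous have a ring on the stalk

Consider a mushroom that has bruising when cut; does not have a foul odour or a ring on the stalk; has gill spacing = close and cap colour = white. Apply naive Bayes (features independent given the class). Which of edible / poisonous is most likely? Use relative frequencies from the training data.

poisonous

edible: (50/71) × (20/50) × (17/50) × (45/50) × (2/50) × (30/50) ≈ 0.00206873
poisonous: (21/71) × (13/21) × (11/21) × (10/21) × (4/21) × (8/21) ≈ 0.00331398
Highest score → poisonous.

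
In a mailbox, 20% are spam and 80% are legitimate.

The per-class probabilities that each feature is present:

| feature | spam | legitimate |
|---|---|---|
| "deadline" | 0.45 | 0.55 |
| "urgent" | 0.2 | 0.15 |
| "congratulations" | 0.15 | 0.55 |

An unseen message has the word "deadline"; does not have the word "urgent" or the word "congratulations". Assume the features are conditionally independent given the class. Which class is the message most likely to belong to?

legitimate

spam: 0.2 × 0.45 × (1−0.2) × (1−0.15) = 0.0612
legitimate: 0.8 × 0.55 × (1−0.15) × (1−0.55) = 0.1683
Highest score → legitimate.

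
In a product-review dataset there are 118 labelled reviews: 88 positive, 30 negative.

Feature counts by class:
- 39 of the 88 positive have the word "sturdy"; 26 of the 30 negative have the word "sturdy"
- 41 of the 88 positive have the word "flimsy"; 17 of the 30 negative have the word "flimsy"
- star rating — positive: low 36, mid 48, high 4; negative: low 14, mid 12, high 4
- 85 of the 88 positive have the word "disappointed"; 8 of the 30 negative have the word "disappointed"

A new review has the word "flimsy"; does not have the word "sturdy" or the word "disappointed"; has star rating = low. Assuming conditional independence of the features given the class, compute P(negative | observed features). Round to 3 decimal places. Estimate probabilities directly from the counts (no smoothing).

0.709

positive: (88/118) × (49/88) × (41/88) × (36/88) × (3/88) ≈ 0.0026982
negative: (30/118) × (4/30) × (17/30) × (14/30) × (22/30) ≈ 0.00657376
P(negative | x) = 0.00657376 / 0.00927196 ≈ 0.709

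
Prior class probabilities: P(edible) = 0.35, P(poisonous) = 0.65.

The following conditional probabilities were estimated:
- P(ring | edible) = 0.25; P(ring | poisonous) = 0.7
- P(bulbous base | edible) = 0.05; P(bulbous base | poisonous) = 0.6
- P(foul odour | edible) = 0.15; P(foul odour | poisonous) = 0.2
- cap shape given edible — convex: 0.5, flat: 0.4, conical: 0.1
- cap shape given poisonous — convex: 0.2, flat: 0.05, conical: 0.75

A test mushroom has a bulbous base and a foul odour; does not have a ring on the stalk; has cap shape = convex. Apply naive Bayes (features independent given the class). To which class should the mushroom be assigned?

edible: 0.35 × (1−0.25) × 0.05 × 0.15 × 0.5 = 0.000984375
poisonous: 0.65 × (1−0.7) × 0.6 × 0.2 × 0.2 = 0.00468
Highest score → poisonous.

poisonous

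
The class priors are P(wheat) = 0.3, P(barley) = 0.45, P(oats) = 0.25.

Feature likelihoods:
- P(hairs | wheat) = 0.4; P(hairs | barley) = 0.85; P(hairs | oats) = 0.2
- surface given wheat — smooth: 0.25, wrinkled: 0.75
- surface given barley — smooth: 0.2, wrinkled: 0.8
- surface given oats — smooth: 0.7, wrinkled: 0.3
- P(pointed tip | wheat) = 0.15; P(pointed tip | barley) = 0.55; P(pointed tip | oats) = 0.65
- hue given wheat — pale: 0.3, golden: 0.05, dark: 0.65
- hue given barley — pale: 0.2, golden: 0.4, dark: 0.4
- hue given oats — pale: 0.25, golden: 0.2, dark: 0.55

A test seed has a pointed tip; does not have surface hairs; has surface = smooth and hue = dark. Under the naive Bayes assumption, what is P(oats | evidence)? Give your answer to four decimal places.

0.8718

wheat: 0.3 × (1−0.4) × 0.25 × 0.15 × 0.65 = 0.0043875
barley: 0.45 × (1−0.85) × 0.2 × 0.55 × 0.4 = 0.00297
oats: 0.25 × (1−0.2) × 0.7 × 0.65 × 0.55 = 0.05005
P(oats | x) = 0.05005 / 0.0574075 ≈ 0.8718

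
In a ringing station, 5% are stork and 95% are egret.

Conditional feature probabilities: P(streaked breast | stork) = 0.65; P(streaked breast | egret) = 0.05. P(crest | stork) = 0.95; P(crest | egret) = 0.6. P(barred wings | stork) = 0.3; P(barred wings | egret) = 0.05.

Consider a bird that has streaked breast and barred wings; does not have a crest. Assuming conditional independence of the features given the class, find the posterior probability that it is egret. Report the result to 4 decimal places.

0.6609

stork: 0.05 × 0.65 × (1−0.95) × 0.3 = 0.0004875
egret: 0.95 × 0.05 × (1−0.6) × 0.05 = 0.00095
P(egret | x) = 0.00095 / 0.0014375 ≈ 0.6609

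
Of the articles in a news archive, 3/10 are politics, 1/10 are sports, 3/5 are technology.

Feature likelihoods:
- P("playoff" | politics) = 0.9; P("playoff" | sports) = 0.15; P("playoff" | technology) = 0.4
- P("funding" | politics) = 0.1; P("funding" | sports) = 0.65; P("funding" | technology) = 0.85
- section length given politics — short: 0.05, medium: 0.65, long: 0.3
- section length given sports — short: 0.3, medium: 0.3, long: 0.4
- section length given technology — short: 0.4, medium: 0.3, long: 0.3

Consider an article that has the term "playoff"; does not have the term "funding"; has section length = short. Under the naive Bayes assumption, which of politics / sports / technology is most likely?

technology

politics: 0.3 × 0.9 × (1−0.1) × 0.05 = 0.01215
sports: 0.1 × 0.15 × (1−0.65) × 0.3 = 0.001575
technology: 0.6 × 0.4 × (1−0.85) × 0.4 = 0.0144
Highest score → technology.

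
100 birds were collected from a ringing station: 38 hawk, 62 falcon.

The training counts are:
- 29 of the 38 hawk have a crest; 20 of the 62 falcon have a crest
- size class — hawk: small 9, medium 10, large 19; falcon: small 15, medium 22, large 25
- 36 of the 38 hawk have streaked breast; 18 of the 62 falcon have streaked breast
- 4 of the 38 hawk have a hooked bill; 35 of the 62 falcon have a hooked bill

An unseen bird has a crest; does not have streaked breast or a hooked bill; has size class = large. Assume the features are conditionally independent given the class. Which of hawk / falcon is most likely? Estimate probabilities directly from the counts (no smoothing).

hawk: (38/100) × (29/38) × (19/38) × (2/38) × (34/38) ≈ 0.00682825
falcon: (62/100) × (20/62) × (25/62) × (44/62) × (27/62) ≈ 0.0249236
Highest score → falcon.

falcon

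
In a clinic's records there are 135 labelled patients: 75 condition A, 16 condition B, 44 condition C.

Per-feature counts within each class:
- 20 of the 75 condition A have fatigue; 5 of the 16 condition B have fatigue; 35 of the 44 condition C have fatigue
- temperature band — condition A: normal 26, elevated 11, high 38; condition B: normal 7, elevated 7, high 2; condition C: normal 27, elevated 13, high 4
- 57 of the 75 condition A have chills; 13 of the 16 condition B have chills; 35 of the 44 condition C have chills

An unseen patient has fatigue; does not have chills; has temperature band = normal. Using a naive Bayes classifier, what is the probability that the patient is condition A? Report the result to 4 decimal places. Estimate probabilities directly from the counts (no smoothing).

0.2573

condition A: (75/135) × (20/75) × (26/75) × (18/75) ≈ 0.0123259
condition B: (16/135) × (5/16) × (7/16) × (3/16) ≈ 0.00303819
condition C: (44/135) × (35/44) × (27/44) × (9/44) ≈ 0.0325413
P(condition A | x) = 0.0123259 / 0.04790539 ≈ 0.2573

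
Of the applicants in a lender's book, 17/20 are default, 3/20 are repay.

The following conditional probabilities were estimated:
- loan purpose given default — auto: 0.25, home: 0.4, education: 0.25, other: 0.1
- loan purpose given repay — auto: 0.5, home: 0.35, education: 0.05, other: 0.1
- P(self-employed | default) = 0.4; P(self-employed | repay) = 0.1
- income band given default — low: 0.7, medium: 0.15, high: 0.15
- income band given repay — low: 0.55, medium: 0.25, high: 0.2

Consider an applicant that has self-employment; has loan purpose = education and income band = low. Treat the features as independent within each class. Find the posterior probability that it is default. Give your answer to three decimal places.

0.993

default: 0.85 × 0.25 × 0.4 × 0.7 = 0.0595
repay: 0.15 × 0.05 × 0.1 × 0.55 = 0.0004125
P(default | x) = 0.0595 / 0.0599125 ≈ 0.993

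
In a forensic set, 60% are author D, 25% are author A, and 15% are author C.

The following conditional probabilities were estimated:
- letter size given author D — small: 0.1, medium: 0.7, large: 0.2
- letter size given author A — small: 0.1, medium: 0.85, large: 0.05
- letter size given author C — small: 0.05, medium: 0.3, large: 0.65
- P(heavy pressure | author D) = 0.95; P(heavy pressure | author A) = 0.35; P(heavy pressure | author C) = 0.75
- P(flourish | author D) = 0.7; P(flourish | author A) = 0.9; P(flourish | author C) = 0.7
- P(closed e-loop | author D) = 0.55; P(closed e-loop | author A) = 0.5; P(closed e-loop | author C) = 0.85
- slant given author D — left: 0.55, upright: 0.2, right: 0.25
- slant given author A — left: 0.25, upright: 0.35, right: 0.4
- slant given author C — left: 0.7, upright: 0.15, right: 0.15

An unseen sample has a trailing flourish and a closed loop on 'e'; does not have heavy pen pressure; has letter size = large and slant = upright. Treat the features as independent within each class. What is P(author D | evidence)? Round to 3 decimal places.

0.118

author D: 0.6 × 0.2 × (1−0.95) × 0.7 × 0.55 × 0.2 = 0.000462
author A: 0.25 × 0.05 × (1−0.35) × 0.9 × 0.5 × 0.35 = 0.0012796875
author C: 0.15 × 0.65 × (1−0.75) × 0.7 × 0.85 × 0.15 = 0.00217546875
P(author D | x) = 0.000462 / 0.00391715625 ≈ 0.118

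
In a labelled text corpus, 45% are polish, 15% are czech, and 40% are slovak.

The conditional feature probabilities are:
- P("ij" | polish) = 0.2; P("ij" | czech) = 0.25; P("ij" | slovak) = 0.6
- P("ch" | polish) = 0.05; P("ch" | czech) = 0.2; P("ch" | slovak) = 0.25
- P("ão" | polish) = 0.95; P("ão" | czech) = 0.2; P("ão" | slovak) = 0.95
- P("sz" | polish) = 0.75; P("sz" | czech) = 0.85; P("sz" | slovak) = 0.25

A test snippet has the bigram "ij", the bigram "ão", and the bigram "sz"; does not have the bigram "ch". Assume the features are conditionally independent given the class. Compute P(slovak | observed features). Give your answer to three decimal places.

0.393

polish: 0.45 × 0.2 × (1−0.05) × 0.95 × 0.75 = 0.06091875
czech: 0.15 × 0.25 × (1−0.2) × 0.2 × 0.85 = 0.0051
slovak: 0.4 × 0.6 × (1−0.25) × 0.95 × 0.25 = 0.04275
P(slovak | x) = 0.04275 / 0.10876875 ≈ 0.393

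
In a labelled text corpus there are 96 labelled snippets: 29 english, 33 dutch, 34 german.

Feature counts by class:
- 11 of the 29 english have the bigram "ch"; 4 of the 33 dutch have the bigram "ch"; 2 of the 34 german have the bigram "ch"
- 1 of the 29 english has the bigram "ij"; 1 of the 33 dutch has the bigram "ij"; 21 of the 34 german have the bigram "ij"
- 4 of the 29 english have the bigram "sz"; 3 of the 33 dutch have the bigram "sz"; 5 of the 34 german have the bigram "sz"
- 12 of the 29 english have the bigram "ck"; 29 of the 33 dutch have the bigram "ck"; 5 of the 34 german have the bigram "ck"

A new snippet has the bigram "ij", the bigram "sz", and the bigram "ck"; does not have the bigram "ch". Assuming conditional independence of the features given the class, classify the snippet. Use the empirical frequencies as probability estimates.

english: (29/96) × (18/29) × (1/29) × (4/29) × (12/29) ≈ 0.000369019
dutch: (33/96) × (29/33) × (1/33) × (3/33) × (29/33) ≈ 0.000731315
german: (34/96) × (32/34) × (21/34) × (5/34) × (5/34) ≈ 0.00445247
Highest score → german.

german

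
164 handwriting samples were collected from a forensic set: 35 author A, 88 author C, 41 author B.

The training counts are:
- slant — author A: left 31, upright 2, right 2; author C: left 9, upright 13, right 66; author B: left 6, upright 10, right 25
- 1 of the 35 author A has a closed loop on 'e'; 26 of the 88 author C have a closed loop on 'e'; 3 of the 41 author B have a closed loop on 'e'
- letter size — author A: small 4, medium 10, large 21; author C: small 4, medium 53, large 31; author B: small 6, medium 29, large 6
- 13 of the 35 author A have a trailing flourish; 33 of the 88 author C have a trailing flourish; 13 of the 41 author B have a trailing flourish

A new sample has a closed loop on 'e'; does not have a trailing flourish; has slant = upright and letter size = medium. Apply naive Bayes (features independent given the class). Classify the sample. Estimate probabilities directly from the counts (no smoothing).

author A: (35/164) × (2/35) × (1/35) × (10/35) × (22/35) ≈ 0.0000625756
author C: (88/164) × (13/88) × (26/88) × (53/88) × (55/88) ≈ 0.00881583
author B: (41/164) × (10/41) × (3/41) × (29/41) × (28/41) ≈ 0.00215517
Highest score → author C.

author C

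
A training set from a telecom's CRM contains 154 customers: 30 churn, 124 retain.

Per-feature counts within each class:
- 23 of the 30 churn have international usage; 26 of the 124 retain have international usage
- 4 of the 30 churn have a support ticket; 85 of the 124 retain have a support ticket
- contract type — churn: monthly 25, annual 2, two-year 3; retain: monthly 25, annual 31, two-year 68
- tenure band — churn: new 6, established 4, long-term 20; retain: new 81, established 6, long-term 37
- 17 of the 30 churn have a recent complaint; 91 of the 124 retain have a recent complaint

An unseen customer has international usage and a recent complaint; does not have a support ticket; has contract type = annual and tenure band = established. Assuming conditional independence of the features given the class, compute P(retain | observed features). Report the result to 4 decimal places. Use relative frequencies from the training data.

0.4196

churn: (30/154) × (23/30) × (26/30) × (2/30) × (4/30) × (17/30) ≈ 0.00065198
retain: (124/154) × (26/124) × (39/124) × (31/124) × (6/124) × (91/124) ≈ 0.000471395
P(retain | x) = 0.000471395 / 0.001123375 ≈ 0.4196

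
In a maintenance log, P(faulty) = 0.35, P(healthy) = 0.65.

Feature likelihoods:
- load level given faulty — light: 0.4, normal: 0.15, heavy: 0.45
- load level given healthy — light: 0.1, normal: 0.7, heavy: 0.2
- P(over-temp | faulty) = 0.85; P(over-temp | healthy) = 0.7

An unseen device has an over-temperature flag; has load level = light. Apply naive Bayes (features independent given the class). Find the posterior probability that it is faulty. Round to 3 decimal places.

0.723

faulty: 0.35 × 0.4 × 0.85 = 0.119
healthy: 0.65 × 0.1 × 0.7 = 0.0455
P(faulty | x) = 0.119 / 0.1645 ≈ 0.723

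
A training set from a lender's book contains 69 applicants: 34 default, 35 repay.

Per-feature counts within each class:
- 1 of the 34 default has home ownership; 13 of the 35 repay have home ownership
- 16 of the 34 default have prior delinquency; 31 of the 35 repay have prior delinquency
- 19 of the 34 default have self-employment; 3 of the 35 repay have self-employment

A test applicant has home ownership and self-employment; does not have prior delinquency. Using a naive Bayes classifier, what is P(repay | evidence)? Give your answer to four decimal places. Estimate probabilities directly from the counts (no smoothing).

0.3009

default: (34/69) × (1/34) × (18/34) × (19/34) ≈ 0.00428765
repay: (35/69) × (13/35) × (4/35) × (3/35) ≈ 0.00184561
P(repay | x) = 0.00184561 / 0.00613326 ≈ 0.3009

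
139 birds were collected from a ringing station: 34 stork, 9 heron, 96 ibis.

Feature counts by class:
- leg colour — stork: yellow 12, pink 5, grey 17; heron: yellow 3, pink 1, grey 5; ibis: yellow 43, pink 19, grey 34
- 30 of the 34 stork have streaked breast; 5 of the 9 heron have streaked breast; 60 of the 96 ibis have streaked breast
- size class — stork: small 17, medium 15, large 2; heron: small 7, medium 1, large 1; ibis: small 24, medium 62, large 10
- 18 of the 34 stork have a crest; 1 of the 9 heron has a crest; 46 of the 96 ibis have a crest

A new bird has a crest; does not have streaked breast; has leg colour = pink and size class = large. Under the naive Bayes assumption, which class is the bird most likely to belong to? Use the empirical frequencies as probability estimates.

ibis

stork: (34/139) × (5/34) × (4/34) × (2/34) × (18/34) ≈ 0.00013179
heron: (9/139) × (1/9) × (4/9) × (1/9) × (1/9) ≈ 0.0000394746
ibis: (96/139) × (19/96) × (36/96) × (10/96) × (46/96) ≈ 0.0025585
Highest score → ibis.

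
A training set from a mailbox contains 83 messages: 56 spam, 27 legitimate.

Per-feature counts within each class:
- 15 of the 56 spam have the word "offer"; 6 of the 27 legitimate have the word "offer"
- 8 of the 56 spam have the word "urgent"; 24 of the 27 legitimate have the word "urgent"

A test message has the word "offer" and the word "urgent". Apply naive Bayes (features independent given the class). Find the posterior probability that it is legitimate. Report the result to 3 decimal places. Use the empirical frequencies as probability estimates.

0.713

spam: (56/83) × (15/56) × (8/56) ≈ 0.0258176
legitimate: (27/83) × (6/27) × (24/27) ≈ 0.064257
P(legitimate | x) = 0.064257 / 0.0900746 ≈ 0.713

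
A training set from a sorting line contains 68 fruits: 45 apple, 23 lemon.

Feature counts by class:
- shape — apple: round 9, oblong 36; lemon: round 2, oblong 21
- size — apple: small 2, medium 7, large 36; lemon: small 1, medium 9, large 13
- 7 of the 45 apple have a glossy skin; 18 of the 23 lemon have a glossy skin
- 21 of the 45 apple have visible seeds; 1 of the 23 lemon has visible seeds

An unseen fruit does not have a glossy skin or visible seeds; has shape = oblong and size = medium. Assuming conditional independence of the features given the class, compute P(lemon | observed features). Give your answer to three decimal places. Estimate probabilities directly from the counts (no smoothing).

apple: (45/68) × (36/45) × (7/45) × (38/45) × (24/45) ≈ 0.0370893
lemon: (23/68) × (21/23) × (9/23) × (5/23) × (22/23) ≈ 0.0251282
P(lemon | x) = 0.0251282 / 0.0622175 ≈ 0.404

0.404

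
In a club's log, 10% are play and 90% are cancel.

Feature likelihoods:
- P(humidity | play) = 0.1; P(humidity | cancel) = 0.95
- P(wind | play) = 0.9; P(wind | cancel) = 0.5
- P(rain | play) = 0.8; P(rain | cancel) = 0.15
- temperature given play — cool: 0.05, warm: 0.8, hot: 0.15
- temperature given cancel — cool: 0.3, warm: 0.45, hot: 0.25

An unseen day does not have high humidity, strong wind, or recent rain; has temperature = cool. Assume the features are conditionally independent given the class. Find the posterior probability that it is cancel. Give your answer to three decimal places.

play: 0.1 × (1−0.1) × (1−0.9) × (1−0.8) × 0.05 = 0.00009
cancel: 0.9 × (1−0.95) × (1−0.5) × (1−0.15) × 0.3 = 0.0057375
P(cancel | x) = 0.0057375 / 0.0058275 ≈ 0.985

0.985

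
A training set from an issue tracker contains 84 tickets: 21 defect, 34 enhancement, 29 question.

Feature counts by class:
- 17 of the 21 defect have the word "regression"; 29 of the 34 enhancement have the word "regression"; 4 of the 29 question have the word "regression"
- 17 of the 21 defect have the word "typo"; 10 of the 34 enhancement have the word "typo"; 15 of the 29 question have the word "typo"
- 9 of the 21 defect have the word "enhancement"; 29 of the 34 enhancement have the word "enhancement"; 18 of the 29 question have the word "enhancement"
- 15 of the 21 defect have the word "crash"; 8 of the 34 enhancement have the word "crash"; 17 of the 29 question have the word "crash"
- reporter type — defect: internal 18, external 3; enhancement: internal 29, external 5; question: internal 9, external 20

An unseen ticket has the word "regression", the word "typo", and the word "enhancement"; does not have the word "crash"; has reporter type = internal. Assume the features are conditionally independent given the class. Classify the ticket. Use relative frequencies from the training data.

enhancement

defect: (21/84) × (17/21) × (17/21) × (9/21) × (6/21) × (18/21) ≈ 0.0171952
enhancement: (34/84) × (29/34) × (10/34) × (29/34) × (26/34) × (29/34) ≈ 0.0564901
question: (29/84) × (4/29) × (15/29) × (18/29) × (12/29) × (9/29) ≈ 0.00196325
Highest score → enhancement.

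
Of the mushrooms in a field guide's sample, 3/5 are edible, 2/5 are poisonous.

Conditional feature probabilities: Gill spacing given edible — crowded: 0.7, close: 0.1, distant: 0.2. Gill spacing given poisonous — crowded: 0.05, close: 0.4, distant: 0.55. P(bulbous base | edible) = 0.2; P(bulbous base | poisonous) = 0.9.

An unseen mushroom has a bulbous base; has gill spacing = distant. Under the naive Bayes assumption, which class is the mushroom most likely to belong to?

poisonous

edible: 0.6 × 0.2 × 0.2 = 0.024
poisonous: 0.4 × 0.55 × 0.9 = 0.198
Highest score → poisonous.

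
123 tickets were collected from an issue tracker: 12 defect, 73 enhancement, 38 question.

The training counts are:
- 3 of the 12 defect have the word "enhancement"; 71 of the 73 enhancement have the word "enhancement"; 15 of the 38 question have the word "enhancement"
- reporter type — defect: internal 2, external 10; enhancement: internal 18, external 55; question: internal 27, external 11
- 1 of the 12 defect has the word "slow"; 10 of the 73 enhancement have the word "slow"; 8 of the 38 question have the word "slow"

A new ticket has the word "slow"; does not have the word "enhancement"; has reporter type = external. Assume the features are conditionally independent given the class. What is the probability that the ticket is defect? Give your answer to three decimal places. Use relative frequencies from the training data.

defect: (12/123) × (9/12) × (10/12) × (1/12) ≈ 0.0050813
enhancement: (73/123) × (2/73) × (55/73) × (10/73) ≈ 0.00167819
question: (38/123) × (23/38) × (11/38) × (8/38) ≈ 0.0113956
P(defect | x) = 0.0050813 / 0.01815509 ≈ 0.280

0.280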